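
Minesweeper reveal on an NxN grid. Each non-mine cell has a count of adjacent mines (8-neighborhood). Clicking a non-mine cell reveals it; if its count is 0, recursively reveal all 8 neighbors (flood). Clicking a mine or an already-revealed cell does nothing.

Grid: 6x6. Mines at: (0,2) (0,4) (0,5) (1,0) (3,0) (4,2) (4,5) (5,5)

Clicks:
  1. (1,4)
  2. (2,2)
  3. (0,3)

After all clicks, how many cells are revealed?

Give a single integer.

Click 1 (1,4) count=2: revealed 1 new [(1,4)] -> total=1
Click 2 (2,2) count=0: revealed 14 new [(1,1) (1,2) (1,3) (1,5) (2,1) (2,2) (2,3) (2,4) (2,5) (3,1) (3,2) (3,3) (3,4) (3,5)] -> total=15
Click 3 (0,3) count=2: revealed 1 new [(0,3)] -> total=16

Answer: 16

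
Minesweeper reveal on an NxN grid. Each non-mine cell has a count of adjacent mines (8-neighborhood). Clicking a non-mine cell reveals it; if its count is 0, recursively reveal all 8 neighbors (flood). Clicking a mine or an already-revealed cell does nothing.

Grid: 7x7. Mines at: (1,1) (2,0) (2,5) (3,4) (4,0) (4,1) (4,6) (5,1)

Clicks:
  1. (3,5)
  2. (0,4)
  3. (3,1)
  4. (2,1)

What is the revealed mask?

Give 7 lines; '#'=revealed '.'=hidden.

Click 1 (3,5) count=3: revealed 1 new [(3,5)] -> total=1
Click 2 (0,4) count=0: revealed 13 new [(0,2) (0,3) (0,4) (0,5) (0,6) (1,2) (1,3) (1,4) (1,5) (1,6) (2,2) (2,3) (2,4)] -> total=14
Click 3 (3,1) count=3: revealed 1 new [(3,1)] -> total=15
Click 4 (2,1) count=2: revealed 1 new [(2,1)] -> total=16

Answer: ..#####
..#####
.####..
.#...#.
.......
.......
.......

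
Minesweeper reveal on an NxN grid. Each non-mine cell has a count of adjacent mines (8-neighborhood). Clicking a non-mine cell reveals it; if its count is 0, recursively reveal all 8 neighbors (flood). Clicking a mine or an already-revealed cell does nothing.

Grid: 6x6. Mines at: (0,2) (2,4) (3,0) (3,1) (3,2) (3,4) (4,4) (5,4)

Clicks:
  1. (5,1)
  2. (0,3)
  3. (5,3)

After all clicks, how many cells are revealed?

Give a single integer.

Click 1 (5,1) count=0: revealed 8 new [(4,0) (4,1) (4,2) (4,3) (5,0) (5,1) (5,2) (5,3)] -> total=8
Click 2 (0,3) count=1: revealed 1 new [(0,3)] -> total=9
Click 3 (5,3) count=2: revealed 0 new [(none)] -> total=9

Answer: 9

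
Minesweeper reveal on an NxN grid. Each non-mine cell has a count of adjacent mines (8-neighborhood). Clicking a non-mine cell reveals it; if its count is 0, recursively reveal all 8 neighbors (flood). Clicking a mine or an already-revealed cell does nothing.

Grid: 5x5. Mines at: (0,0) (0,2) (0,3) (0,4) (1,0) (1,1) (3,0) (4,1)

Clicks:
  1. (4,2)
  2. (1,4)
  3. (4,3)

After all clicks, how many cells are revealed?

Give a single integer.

Answer: 12

Derivation:
Click 1 (4,2) count=1: revealed 1 new [(4,2)] -> total=1
Click 2 (1,4) count=2: revealed 1 new [(1,4)] -> total=2
Click 3 (4,3) count=0: revealed 10 new [(1,2) (1,3) (2,2) (2,3) (2,4) (3,2) (3,3) (3,4) (4,3) (4,4)] -> total=12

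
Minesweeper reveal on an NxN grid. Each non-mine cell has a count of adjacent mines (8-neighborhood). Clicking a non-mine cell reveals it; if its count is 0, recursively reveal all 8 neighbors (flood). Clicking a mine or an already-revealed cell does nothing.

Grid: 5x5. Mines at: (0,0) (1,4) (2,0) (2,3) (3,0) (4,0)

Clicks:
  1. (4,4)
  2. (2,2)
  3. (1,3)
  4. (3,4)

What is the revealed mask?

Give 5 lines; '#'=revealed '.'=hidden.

Answer: .....
...#.
..#..
.####
.####

Derivation:
Click 1 (4,4) count=0: revealed 8 new [(3,1) (3,2) (3,3) (3,4) (4,1) (4,2) (4,3) (4,4)] -> total=8
Click 2 (2,2) count=1: revealed 1 new [(2,2)] -> total=9
Click 3 (1,3) count=2: revealed 1 new [(1,3)] -> total=10
Click 4 (3,4) count=1: revealed 0 new [(none)] -> total=10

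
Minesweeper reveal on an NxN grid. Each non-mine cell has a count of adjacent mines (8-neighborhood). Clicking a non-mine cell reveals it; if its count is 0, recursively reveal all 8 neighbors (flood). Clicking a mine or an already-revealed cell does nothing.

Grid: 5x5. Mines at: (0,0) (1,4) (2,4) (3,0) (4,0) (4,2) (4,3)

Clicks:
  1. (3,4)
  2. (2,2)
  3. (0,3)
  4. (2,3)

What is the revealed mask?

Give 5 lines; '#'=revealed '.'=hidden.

Click 1 (3,4) count=2: revealed 1 new [(3,4)] -> total=1
Click 2 (2,2) count=0: revealed 12 new [(0,1) (0,2) (0,3) (1,1) (1,2) (1,3) (2,1) (2,2) (2,3) (3,1) (3,2) (3,3)] -> total=13
Click 3 (0,3) count=1: revealed 0 new [(none)] -> total=13
Click 4 (2,3) count=2: revealed 0 new [(none)] -> total=13

Answer: .###.
.###.
.###.
.####
.....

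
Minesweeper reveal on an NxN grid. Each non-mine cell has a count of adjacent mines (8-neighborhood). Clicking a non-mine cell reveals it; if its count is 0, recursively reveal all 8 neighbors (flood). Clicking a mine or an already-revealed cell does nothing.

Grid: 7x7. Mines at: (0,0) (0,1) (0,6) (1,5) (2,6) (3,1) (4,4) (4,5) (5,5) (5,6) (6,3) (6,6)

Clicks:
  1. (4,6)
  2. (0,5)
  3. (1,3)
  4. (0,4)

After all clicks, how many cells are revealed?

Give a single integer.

Answer: 14

Derivation:
Click 1 (4,6) count=3: revealed 1 new [(4,6)] -> total=1
Click 2 (0,5) count=2: revealed 1 new [(0,5)] -> total=2
Click 3 (1,3) count=0: revealed 12 new [(0,2) (0,3) (0,4) (1,2) (1,3) (1,4) (2,2) (2,3) (2,4) (3,2) (3,3) (3,4)] -> total=14
Click 4 (0,4) count=1: revealed 0 new [(none)] -> total=14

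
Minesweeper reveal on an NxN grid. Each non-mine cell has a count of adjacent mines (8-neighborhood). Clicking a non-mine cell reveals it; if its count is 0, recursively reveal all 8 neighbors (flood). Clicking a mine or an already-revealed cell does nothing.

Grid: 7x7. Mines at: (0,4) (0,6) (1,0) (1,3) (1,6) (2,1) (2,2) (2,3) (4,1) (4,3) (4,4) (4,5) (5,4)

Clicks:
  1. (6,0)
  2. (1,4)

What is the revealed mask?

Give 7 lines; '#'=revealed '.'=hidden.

Answer: .......
....#..
.......
.......
.......
####...
####...

Derivation:
Click 1 (6,0) count=0: revealed 8 new [(5,0) (5,1) (5,2) (5,3) (6,0) (6,1) (6,2) (6,3)] -> total=8
Click 2 (1,4) count=3: revealed 1 new [(1,4)] -> total=9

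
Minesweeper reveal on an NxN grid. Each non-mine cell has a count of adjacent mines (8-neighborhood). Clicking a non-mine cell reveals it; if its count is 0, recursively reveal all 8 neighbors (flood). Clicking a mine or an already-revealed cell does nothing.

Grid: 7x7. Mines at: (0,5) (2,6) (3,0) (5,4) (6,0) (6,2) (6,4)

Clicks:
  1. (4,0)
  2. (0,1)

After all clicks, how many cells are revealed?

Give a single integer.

Answer: 31

Derivation:
Click 1 (4,0) count=1: revealed 1 new [(4,0)] -> total=1
Click 2 (0,1) count=0: revealed 30 new [(0,0) (0,1) (0,2) (0,3) (0,4) (1,0) (1,1) (1,2) (1,3) (1,4) (1,5) (2,0) (2,1) (2,2) (2,3) (2,4) (2,5) (3,1) (3,2) (3,3) (3,4) (3,5) (4,1) (4,2) (4,3) (4,4) (4,5) (5,1) (5,2) (5,3)] -> total=31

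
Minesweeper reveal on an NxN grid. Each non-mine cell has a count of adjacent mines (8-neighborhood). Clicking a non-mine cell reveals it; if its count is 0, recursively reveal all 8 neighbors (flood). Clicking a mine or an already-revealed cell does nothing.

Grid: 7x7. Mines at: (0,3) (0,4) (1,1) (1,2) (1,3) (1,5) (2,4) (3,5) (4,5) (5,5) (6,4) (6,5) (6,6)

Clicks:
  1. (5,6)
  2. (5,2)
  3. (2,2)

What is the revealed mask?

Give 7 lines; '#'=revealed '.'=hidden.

Answer: .......
.......
####...
#####..
#####..
#####.#
####...

Derivation:
Click 1 (5,6) count=4: revealed 1 new [(5,6)] -> total=1
Click 2 (5,2) count=0: revealed 23 new [(2,0) (2,1) (2,2) (2,3) (3,0) (3,1) (3,2) (3,3) (3,4) (4,0) (4,1) (4,2) (4,3) (4,4) (5,0) (5,1) (5,2) (5,3) (5,4) (6,0) (6,1) (6,2) (6,3)] -> total=24
Click 3 (2,2) count=3: revealed 0 new [(none)] -> total=24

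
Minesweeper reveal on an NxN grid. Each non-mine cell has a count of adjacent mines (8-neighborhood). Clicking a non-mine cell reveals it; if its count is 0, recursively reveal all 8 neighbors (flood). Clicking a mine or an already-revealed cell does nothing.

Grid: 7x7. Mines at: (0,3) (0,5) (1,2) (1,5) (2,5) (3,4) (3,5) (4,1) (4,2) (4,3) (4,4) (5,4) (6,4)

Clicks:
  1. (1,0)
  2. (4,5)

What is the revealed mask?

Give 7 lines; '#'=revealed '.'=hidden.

Click 1 (1,0) count=0: revealed 8 new [(0,0) (0,1) (1,0) (1,1) (2,0) (2,1) (3,0) (3,1)] -> total=8
Click 2 (4,5) count=4: revealed 1 new [(4,5)] -> total=9

Answer: ##.....
##.....
##.....
##.....
.....#.
.......
.......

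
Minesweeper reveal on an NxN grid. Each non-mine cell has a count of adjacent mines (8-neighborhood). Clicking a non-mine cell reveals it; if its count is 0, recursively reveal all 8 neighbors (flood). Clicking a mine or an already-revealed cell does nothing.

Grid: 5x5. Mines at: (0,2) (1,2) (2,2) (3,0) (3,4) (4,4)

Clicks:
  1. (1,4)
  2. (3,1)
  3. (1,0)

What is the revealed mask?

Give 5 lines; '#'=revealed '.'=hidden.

Click 1 (1,4) count=0: revealed 6 new [(0,3) (0,4) (1,3) (1,4) (2,3) (2,4)] -> total=6
Click 2 (3,1) count=2: revealed 1 new [(3,1)] -> total=7
Click 3 (1,0) count=0: revealed 6 new [(0,0) (0,1) (1,0) (1,1) (2,0) (2,1)] -> total=13

Answer: ##.##
##.##
##.##
.#...
.....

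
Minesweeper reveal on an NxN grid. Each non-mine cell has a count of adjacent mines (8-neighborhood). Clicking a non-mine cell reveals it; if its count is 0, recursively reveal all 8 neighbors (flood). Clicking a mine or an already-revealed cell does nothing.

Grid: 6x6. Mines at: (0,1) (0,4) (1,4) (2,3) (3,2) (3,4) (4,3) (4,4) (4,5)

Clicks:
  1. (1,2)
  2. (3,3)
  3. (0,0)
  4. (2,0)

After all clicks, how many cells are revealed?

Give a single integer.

Click 1 (1,2) count=2: revealed 1 new [(1,2)] -> total=1
Click 2 (3,3) count=5: revealed 1 new [(3,3)] -> total=2
Click 3 (0,0) count=1: revealed 1 new [(0,0)] -> total=3
Click 4 (2,0) count=0: revealed 12 new [(1,0) (1,1) (2,0) (2,1) (3,0) (3,1) (4,0) (4,1) (4,2) (5,0) (5,1) (5,2)] -> total=15

Answer: 15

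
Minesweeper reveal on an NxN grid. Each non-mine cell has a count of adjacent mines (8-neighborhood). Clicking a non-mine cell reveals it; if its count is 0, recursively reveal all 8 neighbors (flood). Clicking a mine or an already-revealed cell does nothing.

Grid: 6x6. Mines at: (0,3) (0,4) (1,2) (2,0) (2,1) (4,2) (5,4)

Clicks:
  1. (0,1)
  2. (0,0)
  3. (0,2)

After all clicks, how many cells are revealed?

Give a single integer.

Click 1 (0,1) count=1: revealed 1 new [(0,1)] -> total=1
Click 2 (0,0) count=0: revealed 3 new [(0,0) (1,0) (1,1)] -> total=4
Click 3 (0,2) count=2: revealed 1 new [(0,2)] -> total=5

Answer: 5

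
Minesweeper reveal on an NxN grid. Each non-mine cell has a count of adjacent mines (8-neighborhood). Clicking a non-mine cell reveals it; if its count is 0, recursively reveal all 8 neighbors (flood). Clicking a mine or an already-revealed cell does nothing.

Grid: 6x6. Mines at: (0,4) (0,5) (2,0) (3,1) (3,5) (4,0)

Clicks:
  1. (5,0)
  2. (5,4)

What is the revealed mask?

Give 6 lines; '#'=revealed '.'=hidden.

Answer: ####..
#####.
.####.
..###.
.#####
######

Derivation:
Click 1 (5,0) count=1: revealed 1 new [(5,0)] -> total=1
Click 2 (5,4) count=0: revealed 26 new [(0,0) (0,1) (0,2) (0,3) (1,0) (1,1) (1,2) (1,3) (1,4) (2,1) (2,2) (2,3) (2,4) (3,2) (3,3) (3,4) (4,1) (4,2) (4,3) (4,4) (4,5) (5,1) (5,2) (5,3) (5,4) (5,5)] -> total=27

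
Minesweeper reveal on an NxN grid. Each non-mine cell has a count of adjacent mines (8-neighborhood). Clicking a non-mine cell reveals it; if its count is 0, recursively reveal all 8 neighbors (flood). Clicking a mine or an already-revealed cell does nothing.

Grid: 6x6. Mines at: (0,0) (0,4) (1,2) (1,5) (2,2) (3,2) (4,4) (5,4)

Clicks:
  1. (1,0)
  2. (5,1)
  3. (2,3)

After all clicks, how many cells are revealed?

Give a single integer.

Answer: 15

Derivation:
Click 1 (1,0) count=1: revealed 1 new [(1,0)] -> total=1
Click 2 (5,1) count=0: revealed 13 new [(1,1) (2,0) (2,1) (3,0) (3,1) (4,0) (4,1) (4,2) (4,3) (5,0) (5,1) (5,2) (5,3)] -> total=14
Click 3 (2,3) count=3: revealed 1 new [(2,3)] -> total=15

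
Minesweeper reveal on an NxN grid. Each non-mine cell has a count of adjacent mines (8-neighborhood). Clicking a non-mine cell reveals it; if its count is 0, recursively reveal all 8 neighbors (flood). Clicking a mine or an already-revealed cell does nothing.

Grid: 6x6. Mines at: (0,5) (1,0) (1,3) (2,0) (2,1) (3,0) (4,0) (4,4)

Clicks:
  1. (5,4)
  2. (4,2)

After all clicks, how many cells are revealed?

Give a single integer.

Answer: 10

Derivation:
Click 1 (5,4) count=1: revealed 1 new [(5,4)] -> total=1
Click 2 (4,2) count=0: revealed 9 new [(3,1) (3,2) (3,3) (4,1) (4,2) (4,3) (5,1) (5,2) (5,3)] -> total=10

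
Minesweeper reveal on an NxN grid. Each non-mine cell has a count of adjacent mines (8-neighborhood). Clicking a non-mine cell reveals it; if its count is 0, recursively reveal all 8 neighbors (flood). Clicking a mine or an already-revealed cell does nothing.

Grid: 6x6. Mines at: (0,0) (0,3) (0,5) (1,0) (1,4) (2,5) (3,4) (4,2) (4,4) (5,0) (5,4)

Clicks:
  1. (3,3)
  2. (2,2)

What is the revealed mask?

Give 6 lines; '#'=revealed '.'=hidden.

Click 1 (3,3) count=3: revealed 1 new [(3,3)] -> total=1
Click 2 (2,2) count=0: revealed 8 new [(1,1) (1,2) (1,3) (2,1) (2,2) (2,3) (3,1) (3,2)] -> total=9

Answer: ......
.###..
.###..
.###..
......
......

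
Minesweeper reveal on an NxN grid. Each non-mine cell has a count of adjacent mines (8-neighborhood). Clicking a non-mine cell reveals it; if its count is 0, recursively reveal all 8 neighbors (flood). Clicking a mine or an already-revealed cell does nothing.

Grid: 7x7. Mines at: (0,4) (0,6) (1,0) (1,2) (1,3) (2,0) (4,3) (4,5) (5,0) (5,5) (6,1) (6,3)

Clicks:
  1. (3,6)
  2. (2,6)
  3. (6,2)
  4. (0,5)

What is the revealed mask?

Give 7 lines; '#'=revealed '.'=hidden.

Click 1 (3,6) count=1: revealed 1 new [(3,6)] -> total=1
Click 2 (2,6) count=0: revealed 8 new [(1,4) (1,5) (1,6) (2,4) (2,5) (2,6) (3,4) (3,5)] -> total=9
Click 3 (6,2) count=2: revealed 1 new [(6,2)] -> total=10
Click 4 (0,5) count=2: revealed 1 new [(0,5)] -> total=11

Answer: .....#.
....###
....###
....###
.......
.......
..#....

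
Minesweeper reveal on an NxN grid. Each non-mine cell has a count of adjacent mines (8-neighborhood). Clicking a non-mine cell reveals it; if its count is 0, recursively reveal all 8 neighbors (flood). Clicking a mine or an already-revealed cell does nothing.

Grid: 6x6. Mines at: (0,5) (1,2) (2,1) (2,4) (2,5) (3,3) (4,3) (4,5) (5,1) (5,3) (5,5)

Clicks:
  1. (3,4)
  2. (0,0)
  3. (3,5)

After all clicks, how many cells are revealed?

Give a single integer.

Answer: 6

Derivation:
Click 1 (3,4) count=5: revealed 1 new [(3,4)] -> total=1
Click 2 (0,0) count=0: revealed 4 new [(0,0) (0,1) (1,0) (1,1)] -> total=5
Click 3 (3,5) count=3: revealed 1 new [(3,5)] -> total=6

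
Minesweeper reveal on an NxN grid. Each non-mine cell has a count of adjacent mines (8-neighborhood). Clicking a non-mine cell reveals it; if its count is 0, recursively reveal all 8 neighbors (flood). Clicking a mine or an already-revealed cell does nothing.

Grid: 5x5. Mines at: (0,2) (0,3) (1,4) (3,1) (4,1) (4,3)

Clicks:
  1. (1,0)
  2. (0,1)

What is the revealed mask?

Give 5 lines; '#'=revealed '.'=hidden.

Answer: ##...
##...
##...
.....
.....

Derivation:
Click 1 (1,0) count=0: revealed 6 new [(0,0) (0,1) (1,0) (1,1) (2,0) (2,1)] -> total=6
Click 2 (0,1) count=1: revealed 0 new [(none)] -> total=6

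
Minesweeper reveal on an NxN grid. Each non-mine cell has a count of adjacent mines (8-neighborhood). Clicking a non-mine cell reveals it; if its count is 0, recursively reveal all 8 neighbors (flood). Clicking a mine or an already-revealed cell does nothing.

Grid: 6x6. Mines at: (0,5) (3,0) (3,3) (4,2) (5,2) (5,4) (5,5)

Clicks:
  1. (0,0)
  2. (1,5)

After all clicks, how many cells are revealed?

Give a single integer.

Answer: 16

Derivation:
Click 1 (0,0) count=0: revealed 15 new [(0,0) (0,1) (0,2) (0,3) (0,4) (1,0) (1,1) (1,2) (1,3) (1,4) (2,0) (2,1) (2,2) (2,3) (2,4)] -> total=15
Click 2 (1,5) count=1: revealed 1 new [(1,5)] -> total=16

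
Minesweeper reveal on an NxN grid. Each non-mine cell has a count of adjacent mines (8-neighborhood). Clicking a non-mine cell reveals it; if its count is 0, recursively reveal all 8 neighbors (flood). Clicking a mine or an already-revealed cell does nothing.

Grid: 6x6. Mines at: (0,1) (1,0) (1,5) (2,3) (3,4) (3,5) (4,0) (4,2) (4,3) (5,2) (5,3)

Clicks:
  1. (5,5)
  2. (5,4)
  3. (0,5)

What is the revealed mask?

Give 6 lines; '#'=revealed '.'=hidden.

Click 1 (5,5) count=0: revealed 4 new [(4,4) (4,5) (5,4) (5,5)] -> total=4
Click 2 (5,4) count=2: revealed 0 new [(none)] -> total=4
Click 3 (0,5) count=1: revealed 1 new [(0,5)] -> total=5

Answer: .....#
......
......
......
....##
....##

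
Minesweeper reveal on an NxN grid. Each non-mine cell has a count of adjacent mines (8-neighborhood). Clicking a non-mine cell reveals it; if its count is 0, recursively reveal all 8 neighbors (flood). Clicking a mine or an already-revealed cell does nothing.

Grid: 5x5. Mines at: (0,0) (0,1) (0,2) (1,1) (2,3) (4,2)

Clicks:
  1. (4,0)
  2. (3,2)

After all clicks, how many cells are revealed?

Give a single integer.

Click 1 (4,0) count=0: revealed 6 new [(2,0) (2,1) (3,0) (3,1) (4,0) (4,1)] -> total=6
Click 2 (3,2) count=2: revealed 1 new [(3,2)] -> total=7

Answer: 7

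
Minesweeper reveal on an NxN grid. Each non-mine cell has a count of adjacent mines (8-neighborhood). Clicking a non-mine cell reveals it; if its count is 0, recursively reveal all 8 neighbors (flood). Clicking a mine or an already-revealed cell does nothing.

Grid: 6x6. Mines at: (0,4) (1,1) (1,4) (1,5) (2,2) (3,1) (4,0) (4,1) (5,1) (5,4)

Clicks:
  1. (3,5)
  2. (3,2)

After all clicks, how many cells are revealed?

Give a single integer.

Click 1 (3,5) count=0: revealed 9 new [(2,3) (2,4) (2,5) (3,3) (3,4) (3,5) (4,3) (4,4) (4,5)] -> total=9
Click 2 (3,2) count=3: revealed 1 new [(3,2)] -> total=10

Answer: 10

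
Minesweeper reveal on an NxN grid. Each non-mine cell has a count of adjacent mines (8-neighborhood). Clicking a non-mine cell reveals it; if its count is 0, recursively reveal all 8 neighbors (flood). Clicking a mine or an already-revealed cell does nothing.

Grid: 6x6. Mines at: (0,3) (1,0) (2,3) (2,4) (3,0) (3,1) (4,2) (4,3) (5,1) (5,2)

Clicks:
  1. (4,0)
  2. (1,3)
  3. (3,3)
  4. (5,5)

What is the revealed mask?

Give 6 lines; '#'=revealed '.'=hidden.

Answer: ......
...#..
......
...###
#...##
....##

Derivation:
Click 1 (4,0) count=3: revealed 1 new [(4,0)] -> total=1
Click 2 (1,3) count=3: revealed 1 new [(1,3)] -> total=2
Click 3 (3,3) count=4: revealed 1 new [(3,3)] -> total=3
Click 4 (5,5) count=0: revealed 6 new [(3,4) (3,5) (4,4) (4,5) (5,4) (5,5)] -> total=9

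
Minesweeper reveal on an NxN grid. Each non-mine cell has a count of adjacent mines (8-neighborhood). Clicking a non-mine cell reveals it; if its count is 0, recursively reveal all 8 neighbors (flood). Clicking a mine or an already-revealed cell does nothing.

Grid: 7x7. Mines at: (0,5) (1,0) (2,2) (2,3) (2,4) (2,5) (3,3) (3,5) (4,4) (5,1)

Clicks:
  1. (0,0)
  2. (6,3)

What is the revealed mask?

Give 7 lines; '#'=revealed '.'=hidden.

Click 1 (0,0) count=1: revealed 1 new [(0,0)] -> total=1
Click 2 (6,3) count=0: revealed 12 new [(4,5) (4,6) (5,2) (5,3) (5,4) (5,5) (5,6) (6,2) (6,3) (6,4) (6,5) (6,6)] -> total=13

Answer: #......
.......
.......
.......
.....##
..#####
..#####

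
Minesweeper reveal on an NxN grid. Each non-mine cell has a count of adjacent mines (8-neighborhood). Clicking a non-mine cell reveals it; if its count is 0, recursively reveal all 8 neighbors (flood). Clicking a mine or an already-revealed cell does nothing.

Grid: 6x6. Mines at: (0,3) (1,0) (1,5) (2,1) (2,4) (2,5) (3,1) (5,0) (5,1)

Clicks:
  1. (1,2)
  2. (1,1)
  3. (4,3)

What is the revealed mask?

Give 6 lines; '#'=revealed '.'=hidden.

Click 1 (1,2) count=2: revealed 1 new [(1,2)] -> total=1
Click 2 (1,1) count=2: revealed 1 new [(1,1)] -> total=2
Click 3 (4,3) count=0: revealed 12 new [(3,2) (3,3) (3,4) (3,5) (4,2) (4,3) (4,4) (4,5) (5,2) (5,3) (5,4) (5,5)] -> total=14

Answer: ......
.##...
......
..####
..####
..####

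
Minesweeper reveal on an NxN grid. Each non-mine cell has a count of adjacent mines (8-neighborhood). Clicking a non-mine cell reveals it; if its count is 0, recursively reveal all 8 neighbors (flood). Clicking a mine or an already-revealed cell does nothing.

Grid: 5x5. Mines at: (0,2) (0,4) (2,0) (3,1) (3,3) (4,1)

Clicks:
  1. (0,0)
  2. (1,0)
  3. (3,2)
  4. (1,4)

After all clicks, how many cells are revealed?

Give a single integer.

Answer: 6

Derivation:
Click 1 (0,0) count=0: revealed 4 new [(0,0) (0,1) (1,0) (1,1)] -> total=4
Click 2 (1,0) count=1: revealed 0 new [(none)] -> total=4
Click 3 (3,2) count=3: revealed 1 new [(3,2)] -> total=5
Click 4 (1,4) count=1: revealed 1 new [(1,4)] -> total=6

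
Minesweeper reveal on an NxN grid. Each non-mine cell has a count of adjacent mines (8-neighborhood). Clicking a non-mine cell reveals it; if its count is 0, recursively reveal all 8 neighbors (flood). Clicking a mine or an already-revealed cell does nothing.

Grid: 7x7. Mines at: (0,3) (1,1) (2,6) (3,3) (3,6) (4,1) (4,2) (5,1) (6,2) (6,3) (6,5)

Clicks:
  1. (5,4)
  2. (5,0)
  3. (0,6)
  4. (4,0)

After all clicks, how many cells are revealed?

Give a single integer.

Answer: 9

Derivation:
Click 1 (5,4) count=2: revealed 1 new [(5,4)] -> total=1
Click 2 (5,0) count=2: revealed 1 new [(5,0)] -> total=2
Click 3 (0,6) count=0: revealed 6 new [(0,4) (0,5) (0,6) (1,4) (1,5) (1,6)] -> total=8
Click 4 (4,0) count=2: revealed 1 new [(4,0)] -> total=9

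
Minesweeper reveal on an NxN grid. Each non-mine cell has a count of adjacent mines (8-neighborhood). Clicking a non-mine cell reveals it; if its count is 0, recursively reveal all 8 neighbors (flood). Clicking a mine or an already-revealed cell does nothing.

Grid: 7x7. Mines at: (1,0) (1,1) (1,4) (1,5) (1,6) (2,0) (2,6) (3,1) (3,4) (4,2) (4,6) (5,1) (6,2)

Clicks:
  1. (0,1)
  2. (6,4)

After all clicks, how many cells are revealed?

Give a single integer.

Answer: 12

Derivation:
Click 1 (0,1) count=2: revealed 1 new [(0,1)] -> total=1
Click 2 (6,4) count=0: revealed 11 new [(4,3) (4,4) (4,5) (5,3) (5,4) (5,5) (5,6) (6,3) (6,4) (6,5) (6,6)] -> total=12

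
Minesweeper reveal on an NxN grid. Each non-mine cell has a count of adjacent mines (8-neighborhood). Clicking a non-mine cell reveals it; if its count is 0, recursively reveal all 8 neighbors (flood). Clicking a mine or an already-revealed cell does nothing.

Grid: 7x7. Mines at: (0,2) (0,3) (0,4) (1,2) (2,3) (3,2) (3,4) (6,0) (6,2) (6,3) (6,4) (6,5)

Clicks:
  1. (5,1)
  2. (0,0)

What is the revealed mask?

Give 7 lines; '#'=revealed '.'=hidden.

Click 1 (5,1) count=2: revealed 1 new [(5,1)] -> total=1
Click 2 (0,0) count=0: revealed 11 new [(0,0) (0,1) (1,0) (1,1) (2,0) (2,1) (3,0) (3,1) (4,0) (4,1) (5,0)] -> total=12

Answer: ##.....
##.....
##.....
##.....
##.....
##.....
.......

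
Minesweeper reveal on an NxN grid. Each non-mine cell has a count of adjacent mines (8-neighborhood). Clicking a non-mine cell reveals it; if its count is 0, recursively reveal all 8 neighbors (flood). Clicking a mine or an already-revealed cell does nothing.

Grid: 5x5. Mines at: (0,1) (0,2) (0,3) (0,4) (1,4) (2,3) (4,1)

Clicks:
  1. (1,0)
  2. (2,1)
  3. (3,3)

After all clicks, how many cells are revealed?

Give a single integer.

Click 1 (1,0) count=1: revealed 1 new [(1,0)] -> total=1
Click 2 (2,1) count=0: revealed 8 new [(1,1) (1,2) (2,0) (2,1) (2,2) (3,0) (3,1) (3,2)] -> total=9
Click 3 (3,3) count=1: revealed 1 new [(3,3)] -> total=10

Answer: 10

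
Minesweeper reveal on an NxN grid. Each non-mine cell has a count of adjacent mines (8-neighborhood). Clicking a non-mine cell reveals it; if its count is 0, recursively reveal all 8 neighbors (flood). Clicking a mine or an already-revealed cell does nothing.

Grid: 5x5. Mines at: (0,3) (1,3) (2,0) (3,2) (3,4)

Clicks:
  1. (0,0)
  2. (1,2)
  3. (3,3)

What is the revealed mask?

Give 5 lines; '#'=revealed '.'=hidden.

Answer: ###..
###..
.....
...#.
.....

Derivation:
Click 1 (0,0) count=0: revealed 6 new [(0,0) (0,1) (0,2) (1,0) (1,1) (1,2)] -> total=6
Click 2 (1,2) count=2: revealed 0 new [(none)] -> total=6
Click 3 (3,3) count=2: revealed 1 new [(3,3)] -> total=7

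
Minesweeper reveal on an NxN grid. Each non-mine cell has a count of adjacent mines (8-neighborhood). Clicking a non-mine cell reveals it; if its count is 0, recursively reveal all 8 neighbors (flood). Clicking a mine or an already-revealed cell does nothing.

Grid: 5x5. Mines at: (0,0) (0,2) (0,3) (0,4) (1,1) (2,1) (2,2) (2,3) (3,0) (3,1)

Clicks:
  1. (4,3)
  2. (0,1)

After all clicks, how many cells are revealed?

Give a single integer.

Click 1 (4,3) count=0: revealed 6 new [(3,2) (3,3) (3,4) (4,2) (4,3) (4,4)] -> total=6
Click 2 (0,1) count=3: revealed 1 new [(0,1)] -> total=7

Answer: 7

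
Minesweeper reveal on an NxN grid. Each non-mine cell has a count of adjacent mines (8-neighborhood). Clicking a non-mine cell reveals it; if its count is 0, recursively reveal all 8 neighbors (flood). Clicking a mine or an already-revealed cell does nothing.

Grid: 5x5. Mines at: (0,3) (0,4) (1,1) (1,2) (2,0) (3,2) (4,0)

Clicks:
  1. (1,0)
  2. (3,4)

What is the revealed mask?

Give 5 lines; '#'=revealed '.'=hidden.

Click 1 (1,0) count=2: revealed 1 new [(1,0)] -> total=1
Click 2 (3,4) count=0: revealed 8 new [(1,3) (1,4) (2,3) (2,4) (3,3) (3,4) (4,3) (4,4)] -> total=9

Answer: .....
#..##
...##
...##
...##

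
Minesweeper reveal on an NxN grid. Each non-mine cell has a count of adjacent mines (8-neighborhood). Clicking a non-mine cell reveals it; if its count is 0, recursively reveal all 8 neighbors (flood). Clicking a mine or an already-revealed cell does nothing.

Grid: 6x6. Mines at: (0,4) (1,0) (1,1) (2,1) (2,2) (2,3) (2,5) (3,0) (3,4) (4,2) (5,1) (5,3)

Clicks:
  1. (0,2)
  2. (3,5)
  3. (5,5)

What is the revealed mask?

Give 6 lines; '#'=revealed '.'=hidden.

Click 1 (0,2) count=1: revealed 1 new [(0,2)] -> total=1
Click 2 (3,5) count=2: revealed 1 new [(3,5)] -> total=2
Click 3 (5,5) count=0: revealed 4 new [(4,4) (4,5) (5,4) (5,5)] -> total=6

Answer: ..#...
......
......
.....#
....##
....##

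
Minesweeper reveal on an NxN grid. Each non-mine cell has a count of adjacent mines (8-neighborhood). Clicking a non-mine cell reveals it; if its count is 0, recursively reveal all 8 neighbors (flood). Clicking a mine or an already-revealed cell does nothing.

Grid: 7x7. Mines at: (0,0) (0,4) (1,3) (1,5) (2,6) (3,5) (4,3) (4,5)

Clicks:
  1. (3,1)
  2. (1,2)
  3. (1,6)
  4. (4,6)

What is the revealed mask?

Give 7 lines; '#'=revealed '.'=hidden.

Click 1 (3,1) count=0: revealed 26 new [(1,0) (1,1) (1,2) (2,0) (2,1) (2,2) (3,0) (3,1) (3,2) (4,0) (4,1) (4,2) (5,0) (5,1) (5,2) (5,3) (5,4) (5,5) (5,6) (6,0) (6,1) (6,2) (6,3) (6,4) (6,5) (6,6)] -> total=26
Click 2 (1,2) count=1: revealed 0 new [(none)] -> total=26
Click 3 (1,6) count=2: revealed 1 new [(1,6)] -> total=27
Click 4 (4,6) count=2: revealed 1 new [(4,6)] -> total=28

Answer: .......
###...#
###....
###....
###...#
#######
#######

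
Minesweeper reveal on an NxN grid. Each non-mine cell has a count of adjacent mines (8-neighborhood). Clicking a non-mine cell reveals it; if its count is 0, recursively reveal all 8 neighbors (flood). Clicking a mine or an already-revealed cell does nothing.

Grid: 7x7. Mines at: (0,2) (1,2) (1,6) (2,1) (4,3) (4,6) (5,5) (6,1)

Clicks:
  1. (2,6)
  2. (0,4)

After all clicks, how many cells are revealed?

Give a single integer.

Answer: 13

Derivation:
Click 1 (2,6) count=1: revealed 1 new [(2,6)] -> total=1
Click 2 (0,4) count=0: revealed 12 new [(0,3) (0,4) (0,5) (1,3) (1,4) (1,5) (2,3) (2,4) (2,5) (3,3) (3,4) (3,5)] -> total=13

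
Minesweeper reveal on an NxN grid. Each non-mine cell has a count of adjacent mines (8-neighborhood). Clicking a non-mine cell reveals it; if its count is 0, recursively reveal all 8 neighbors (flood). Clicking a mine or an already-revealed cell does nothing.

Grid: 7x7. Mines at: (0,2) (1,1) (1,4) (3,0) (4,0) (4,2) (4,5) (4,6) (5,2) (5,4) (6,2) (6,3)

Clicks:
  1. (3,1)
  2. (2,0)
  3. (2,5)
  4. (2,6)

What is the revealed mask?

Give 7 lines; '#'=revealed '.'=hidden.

Click 1 (3,1) count=3: revealed 1 new [(3,1)] -> total=1
Click 2 (2,0) count=2: revealed 1 new [(2,0)] -> total=2
Click 3 (2,5) count=1: revealed 1 new [(2,5)] -> total=3
Click 4 (2,6) count=0: revealed 7 new [(0,5) (0,6) (1,5) (1,6) (2,6) (3,5) (3,6)] -> total=10

Answer: .....##
.....##
#....##
.#...##
.......
.......
.......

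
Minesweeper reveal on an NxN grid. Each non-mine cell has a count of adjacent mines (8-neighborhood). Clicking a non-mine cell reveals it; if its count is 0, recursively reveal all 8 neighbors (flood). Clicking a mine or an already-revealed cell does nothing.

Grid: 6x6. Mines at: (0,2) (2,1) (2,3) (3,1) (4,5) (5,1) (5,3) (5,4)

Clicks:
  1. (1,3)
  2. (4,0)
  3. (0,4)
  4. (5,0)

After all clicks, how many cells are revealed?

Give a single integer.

Answer: 12

Derivation:
Click 1 (1,3) count=2: revealed 1 new [(1,3)] -> total=1
Click 2 (4,0) count=2: revealed 1 new [(4,0)] -> total=2
Click 3 (0,4) count=0: revealed 9 new [(0,3) (0,4) (0,5) (1,4) (1,5) (2,4) (2,5) (3,4) (3,5)] -> total=11
Click 4 (5,0) count=1: revealed 1 new [(5,0)] -> total=12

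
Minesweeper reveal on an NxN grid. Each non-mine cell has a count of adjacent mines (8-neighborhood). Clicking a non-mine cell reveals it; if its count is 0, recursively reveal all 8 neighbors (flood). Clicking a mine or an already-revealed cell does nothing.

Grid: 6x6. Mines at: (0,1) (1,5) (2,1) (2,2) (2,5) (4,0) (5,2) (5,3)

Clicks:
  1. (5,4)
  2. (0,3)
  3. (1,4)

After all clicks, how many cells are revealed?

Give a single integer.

Answer: 7

Derivation:
Click 1 (5,4) count=1: revealed 1 new [(5,4)] -> total=1
Click 2 (0,3) count=0: revealed 6 new [(0,2) (0,3) (0,4) (1,2) (1,3) (1,4)] -> total=7
Click 3 (1,4) count=2: revealed 0 new [(none)] -> total=7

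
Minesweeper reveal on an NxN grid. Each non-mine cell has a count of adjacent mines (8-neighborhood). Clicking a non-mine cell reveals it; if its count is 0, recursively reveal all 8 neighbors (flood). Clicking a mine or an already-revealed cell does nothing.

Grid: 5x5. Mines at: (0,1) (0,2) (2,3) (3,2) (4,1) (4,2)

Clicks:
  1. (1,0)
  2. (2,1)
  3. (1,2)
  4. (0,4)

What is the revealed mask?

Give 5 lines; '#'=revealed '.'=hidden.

Click 1 (1,0) count=1: revealed 1 new [(1,0)] -> total=1
Click 2 (2,1) count=1: revealed 1 new [(2,1)] -> total=2
Click 3 (1,2) count=3: revealed 1 new [(1,2)] -> total=3
Click 4 (0,4) count=0: revealed 4 new [(0,3) (0,4) (1,3) (1,4)] -> total=7

Answer: ...##
#.###
.#...
.....
.....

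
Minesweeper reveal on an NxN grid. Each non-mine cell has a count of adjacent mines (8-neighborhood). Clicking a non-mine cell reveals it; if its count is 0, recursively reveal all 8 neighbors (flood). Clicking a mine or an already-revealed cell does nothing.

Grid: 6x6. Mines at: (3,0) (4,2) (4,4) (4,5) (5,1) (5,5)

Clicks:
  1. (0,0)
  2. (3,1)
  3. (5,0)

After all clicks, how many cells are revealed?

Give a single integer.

Click 1 (0,0) count=0: revealed 23 new [(0,0) (0,1) (0,2) (0,3) (0,4) (0,5) (1,0) (1,1) (1,2) (1,3) (1,4) (1,5) (2,0) (2,1) (2,2) (2,3) (2,4) (2,5) (3,1) (3,2) (3,3) (3,4) (3,5)] -> total=23
Click 2 (3,1) count=2: revealed 0 new [(none)] -> total=23
Click 3 (5,0) count=1: revealed 1 new [(5,0)] -> total=24

Answer: 24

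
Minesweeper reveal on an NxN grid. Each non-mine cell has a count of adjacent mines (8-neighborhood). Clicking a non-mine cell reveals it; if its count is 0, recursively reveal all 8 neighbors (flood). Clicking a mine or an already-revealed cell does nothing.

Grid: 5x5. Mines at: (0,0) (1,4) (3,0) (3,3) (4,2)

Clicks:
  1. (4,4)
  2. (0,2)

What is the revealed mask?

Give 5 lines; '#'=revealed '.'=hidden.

Click 1 (4,4) count=1: revealed 1 new [(4,4)] -> total=1
Click 2 (0,2) count=0: revealed 9 new [(0,1) (0,2) (0,3) (1,1) (1,2) (1,3) (2,1) (2,2) (2,3)] -> total=10

Answer: .###.
.###.
.###.
.....
....#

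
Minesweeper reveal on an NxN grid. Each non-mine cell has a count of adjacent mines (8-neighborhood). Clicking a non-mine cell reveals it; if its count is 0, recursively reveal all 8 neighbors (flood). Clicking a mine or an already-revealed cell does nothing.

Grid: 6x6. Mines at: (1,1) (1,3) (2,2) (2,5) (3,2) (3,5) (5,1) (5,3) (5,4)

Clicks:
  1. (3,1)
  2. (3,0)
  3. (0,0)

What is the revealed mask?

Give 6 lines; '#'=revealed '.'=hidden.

Click 1 (3,1) count=2: revealed 1 new [(3,1)] -> total=1
Click 2 (3,0) count=0: revealed 5 new [(2,0) (2,1) (3,0) (4,0) (4,1)] -> total=6
Click 3 (0,0) count=1: revealed 1 new [(0,0)] -> total=7

Answer: #.....
......
##....
##....
##....
......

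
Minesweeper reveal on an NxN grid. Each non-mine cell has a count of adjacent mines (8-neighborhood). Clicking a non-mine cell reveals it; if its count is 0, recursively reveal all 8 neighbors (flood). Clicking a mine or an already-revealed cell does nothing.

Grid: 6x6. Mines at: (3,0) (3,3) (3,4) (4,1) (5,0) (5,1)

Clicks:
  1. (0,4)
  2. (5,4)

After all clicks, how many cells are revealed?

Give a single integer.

Answer: 26

Derivation:
Click 1 (0,4) count=0: revealed 18 new [(0,0) (0,1) (0,2) (0,3) (0,4) (0,5) (1,0) (1,1) (1,2) (1,3) (1,4) (1,5) (2,0) (2,1) (2,2) (2,3) (2,4) (2,5)] -> total=18
Click 2 (5,4) count=0: revealed 8 new [(4,2) (4,3) (4,4) (4,5) (5,2) (5,3) (5,4) (5,5)] -> total=26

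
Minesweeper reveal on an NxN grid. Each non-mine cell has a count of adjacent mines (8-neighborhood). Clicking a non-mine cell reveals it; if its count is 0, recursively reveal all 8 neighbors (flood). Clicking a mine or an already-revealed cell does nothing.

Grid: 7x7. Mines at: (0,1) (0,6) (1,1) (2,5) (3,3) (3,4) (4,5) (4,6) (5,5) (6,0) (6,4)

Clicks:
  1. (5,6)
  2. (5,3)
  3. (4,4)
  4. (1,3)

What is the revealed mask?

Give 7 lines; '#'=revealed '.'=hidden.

Click 1 (5,6) count=3: revealed 1 new [(5,6)] -> total=1
Click 2 (5,3) count=1: revealed 1 new [(5,3)] -> total=2
Click 3 (4,4) count=4: revealed 1 new [(4,4)] -> total=3
Click 4 (1,3) count=0: revealed 11 new [(0,2) (0,3) (0,4) (0,5) (1,2) (1,3) (1,4) (1,5) (2,2) (2,3) (2,4)] -> total=14

Answer: ..####.
..####.
..###..
.......
....#..
...#..#
.......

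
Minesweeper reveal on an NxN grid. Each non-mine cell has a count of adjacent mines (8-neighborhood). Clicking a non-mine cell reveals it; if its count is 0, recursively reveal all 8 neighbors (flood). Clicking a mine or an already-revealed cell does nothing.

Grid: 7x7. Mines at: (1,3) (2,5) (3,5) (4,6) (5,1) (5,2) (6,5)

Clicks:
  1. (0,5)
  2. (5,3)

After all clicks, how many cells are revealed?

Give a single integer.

Answer: 7

Derivation:
Click 1 (0,5) count=0: revealed 6 new [(0,4) (0,5) (0,6) (1,4) (1,5) (1,6)] -> total=6
Click 2 (5,3) count=1: revealed 1 new [(5,3)] -> total=7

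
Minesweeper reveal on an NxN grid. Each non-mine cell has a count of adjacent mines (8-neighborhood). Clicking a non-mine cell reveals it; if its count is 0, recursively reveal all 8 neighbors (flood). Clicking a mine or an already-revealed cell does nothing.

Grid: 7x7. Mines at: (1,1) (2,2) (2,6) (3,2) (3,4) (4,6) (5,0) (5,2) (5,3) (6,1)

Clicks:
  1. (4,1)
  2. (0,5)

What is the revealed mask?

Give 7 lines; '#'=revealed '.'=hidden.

Answer: ..#####
..#####
...###.
.......
.#.....
.......
.......

Derivation:
Click 1 (4,1) count=3: revealed 1 new [(4,1)] -> total=1
Click 2 (0,5) count=0: revealed 13 new [(0,2) (0,3) (0,4) (0,5) (0,6) (1,2) (1,3) (1,4) (1,5) (1,6) (2,3) (2,4) (2,5)] -> total=14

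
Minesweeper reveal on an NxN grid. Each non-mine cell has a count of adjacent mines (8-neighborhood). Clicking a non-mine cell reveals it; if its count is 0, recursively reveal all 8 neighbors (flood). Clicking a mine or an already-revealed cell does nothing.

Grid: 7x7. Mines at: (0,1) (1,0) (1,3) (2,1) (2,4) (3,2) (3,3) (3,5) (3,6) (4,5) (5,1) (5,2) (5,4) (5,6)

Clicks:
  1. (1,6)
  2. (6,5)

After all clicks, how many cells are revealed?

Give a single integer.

Click 1 (1,6) count=0: revealed 8 new [(0,4) (0,5) (0,6) (1,4) (1,5) (1,6) (2,5) (2,6)] -> total=8
Click 2 (6,5) count=2: revealed 1 new [(6,5)] -> total=9

Answer: 9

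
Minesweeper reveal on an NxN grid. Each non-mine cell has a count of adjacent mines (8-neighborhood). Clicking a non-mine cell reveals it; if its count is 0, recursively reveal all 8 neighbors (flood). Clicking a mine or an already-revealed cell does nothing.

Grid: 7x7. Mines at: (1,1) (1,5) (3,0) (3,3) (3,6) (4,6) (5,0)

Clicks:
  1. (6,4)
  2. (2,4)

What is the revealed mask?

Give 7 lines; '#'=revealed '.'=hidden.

Click 1 (6,4) count=0: revealed 17 new [(4,1) (4,2) (4,3) (4,4) (4,5) (5,1) (5,2) (5,3) (5,4) (5,5) (5,6) (6,1) (6,2) (6,3) (6,4) (6,5) (6,6)] -> total=17
Click 2 (2,4) count=2: revealed 1 new [(2,4)] -> total=18

Answer: .......
.......
....#..
.......
.#####.
.######
.######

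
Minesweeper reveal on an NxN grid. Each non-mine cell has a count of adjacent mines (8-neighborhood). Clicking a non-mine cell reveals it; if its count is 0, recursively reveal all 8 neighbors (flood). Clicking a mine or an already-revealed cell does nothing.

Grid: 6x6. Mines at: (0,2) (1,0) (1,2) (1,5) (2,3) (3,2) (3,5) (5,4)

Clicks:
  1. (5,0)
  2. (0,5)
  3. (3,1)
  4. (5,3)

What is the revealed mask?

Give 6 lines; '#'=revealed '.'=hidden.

Click 1 (5,0) count=0: revealed 12 new [(2,0) (2,1) (3,0) (3,1) (4,0) (4,1) (4,2) (4,3) (5,0) (5,1) (5,2) (5,3)] -> total=12
Click 2 (0,5) count=1: revealed 1 new [(0,5)] -> total=13
Click 3 (3,1) count=1: revealed 0 new [(none)] -> total=13
Click 4 (5,3) count=1: revealed 0 new [(none)] -> total=13

Answer: .....#
......
##....
##....
####..
####..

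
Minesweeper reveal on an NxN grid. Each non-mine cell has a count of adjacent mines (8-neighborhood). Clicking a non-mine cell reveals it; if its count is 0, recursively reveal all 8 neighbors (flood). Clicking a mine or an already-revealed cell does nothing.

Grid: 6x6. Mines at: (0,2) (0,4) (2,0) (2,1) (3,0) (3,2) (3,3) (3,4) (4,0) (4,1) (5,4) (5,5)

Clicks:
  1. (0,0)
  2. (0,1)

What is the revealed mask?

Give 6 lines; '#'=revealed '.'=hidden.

Click 1 (0,0) count=0: revealed 4 new [(0,0) (0,1) (1,0) (1,1)] -> total=4
Click 2 (0,1) count=1: revealed 0 new [(none)] -> total=4

Answer: ##....
##....
......
......
......
......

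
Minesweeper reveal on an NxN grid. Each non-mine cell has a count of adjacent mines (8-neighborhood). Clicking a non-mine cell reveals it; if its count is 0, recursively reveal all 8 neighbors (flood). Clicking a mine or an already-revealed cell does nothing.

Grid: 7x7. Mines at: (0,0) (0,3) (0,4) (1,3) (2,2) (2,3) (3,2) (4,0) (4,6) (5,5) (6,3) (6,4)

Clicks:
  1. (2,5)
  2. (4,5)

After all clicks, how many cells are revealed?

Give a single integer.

Answer: 12

Derivation:
Click 1 (2,5) count=0: revealed 11 new [(0,5) (0,6) (1,4) (1,5) (1,6) (2,4) (2,5) (2,6) (3,4) (3,5) (3,6)] -> total=11
Click 2 (4,5) count=2: revealed 1 new [(4,5)] -> total=12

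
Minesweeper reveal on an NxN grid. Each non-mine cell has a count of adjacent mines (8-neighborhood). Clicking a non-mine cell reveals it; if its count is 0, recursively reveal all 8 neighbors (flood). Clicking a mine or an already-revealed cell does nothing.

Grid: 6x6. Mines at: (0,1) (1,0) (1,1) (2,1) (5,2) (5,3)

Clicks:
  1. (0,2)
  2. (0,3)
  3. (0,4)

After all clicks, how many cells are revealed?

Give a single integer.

Click 1 (0,2) count=2: revealed 1 new [(0,2)] -> total=1
Click 2 (0,3) count=0: revealed 21 new [(0,3) (0,4) (0,5) (1,2) (1,3) (1,4) (1,5) (2,2) (2,3) (2,4) (2,5) (3,2) (3,3) (3,4) (3,5) (4,2) (4,3) (4,4) (4,5) (5,4) (5,5)] -> total=22
Click 3 (0,4) count=0: revealed 0 new [(none)] -> total=22

Answer: 22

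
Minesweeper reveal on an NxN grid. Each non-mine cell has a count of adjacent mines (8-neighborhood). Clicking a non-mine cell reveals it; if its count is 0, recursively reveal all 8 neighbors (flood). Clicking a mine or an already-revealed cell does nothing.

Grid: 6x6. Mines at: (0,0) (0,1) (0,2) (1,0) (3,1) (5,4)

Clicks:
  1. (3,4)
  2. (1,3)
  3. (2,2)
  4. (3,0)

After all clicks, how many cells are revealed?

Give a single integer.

Click 1 (3,4) count=0: revealed 19 new [(0,3) (0,4) (0,5) (1,2) (1,3) (1,4) (1,5) (2,2) (2,3) (2,4) (2,5) (3,2) (3,3) (3,4) (3,5) (4,2) (4,3) (4,4) (4,5)] -> total=19
Click 2 (1,3) count=1: revealed 0 new [(none)] -> total=19
Click 3 (2,2) count=1: revealed 0 new [(none)] -> total=19
Click 4 (3,0) count=1: revealed 1 new [(3,0)] -> total=20

Answer: 20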